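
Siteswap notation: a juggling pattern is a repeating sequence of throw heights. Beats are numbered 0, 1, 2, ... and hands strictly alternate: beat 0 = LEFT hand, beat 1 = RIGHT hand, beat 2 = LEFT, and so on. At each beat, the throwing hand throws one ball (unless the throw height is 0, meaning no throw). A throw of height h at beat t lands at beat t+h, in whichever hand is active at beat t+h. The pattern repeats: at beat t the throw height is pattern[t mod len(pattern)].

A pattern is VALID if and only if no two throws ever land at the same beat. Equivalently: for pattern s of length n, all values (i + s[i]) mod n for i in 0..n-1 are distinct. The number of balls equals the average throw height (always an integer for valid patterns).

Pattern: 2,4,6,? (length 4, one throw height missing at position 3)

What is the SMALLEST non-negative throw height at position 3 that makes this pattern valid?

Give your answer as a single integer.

i=0: (0 + 2) mod 4 = 2
i=1: (1 + 4) mod 4 = 1
i=2: (2 + 6) mod 4 = 0
i=3: s[i]=? (unknown)
Known residues: [0, 1, 2]; need a permutation of 0..3, so missing residue r = 3
Need (3 + s) mod 4 = 3; smallest s = (3 - 3) mod 4 = 0

Answer: 0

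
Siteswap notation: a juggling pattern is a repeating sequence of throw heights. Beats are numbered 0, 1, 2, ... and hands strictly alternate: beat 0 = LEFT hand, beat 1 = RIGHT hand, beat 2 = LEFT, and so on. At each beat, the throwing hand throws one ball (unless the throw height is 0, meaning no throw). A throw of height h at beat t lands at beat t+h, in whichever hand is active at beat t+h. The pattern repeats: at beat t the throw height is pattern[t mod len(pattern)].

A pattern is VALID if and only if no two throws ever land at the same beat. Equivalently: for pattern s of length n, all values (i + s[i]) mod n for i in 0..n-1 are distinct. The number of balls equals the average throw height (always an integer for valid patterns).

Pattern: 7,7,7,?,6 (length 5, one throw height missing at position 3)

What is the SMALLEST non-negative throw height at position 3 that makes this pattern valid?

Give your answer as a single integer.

Answer: 3

Derivation:
i=0: (0 + 7) mod 5 = 2
i=1: (1 + 7) mod 5 = 3
i=2: (2 + 7) mod 5 = 4
i=3: s[i]=? (unknown)
i=4: (4 + 6) mod 5 = 0
Known residues: [0, 2, 3, 4]; need a permutation of 0..4, so missing residue r = 1
Need (3 + s) mod 5 = 1; smallest s = (1 - 3) mod 5 = 3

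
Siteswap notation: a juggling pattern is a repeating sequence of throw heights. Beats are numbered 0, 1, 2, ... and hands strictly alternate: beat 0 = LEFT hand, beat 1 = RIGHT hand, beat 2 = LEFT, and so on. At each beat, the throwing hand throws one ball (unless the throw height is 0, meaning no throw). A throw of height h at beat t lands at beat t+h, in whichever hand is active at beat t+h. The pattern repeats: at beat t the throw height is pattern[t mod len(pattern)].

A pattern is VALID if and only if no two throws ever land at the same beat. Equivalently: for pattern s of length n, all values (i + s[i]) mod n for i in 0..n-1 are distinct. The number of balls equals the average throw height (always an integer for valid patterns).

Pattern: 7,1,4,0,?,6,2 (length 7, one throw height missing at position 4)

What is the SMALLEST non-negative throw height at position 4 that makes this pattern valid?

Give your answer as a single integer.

Answer: 1

Derivation:
i=0: (0 + 7) mod 7 = 0
i=1: (1 + 1) mod 7 = 2
i=2: (2 + 4) mod 7 = 6
i=3: (3 + 0) mod 7 = 3
i=4: s[i]=? (unknown)
i=5: (5 + 6) mod 7 = 4
i=6: (6 + 2) mod 7 = 1
Known residues: [0, 1, 2, 3, 4, 6]; need a permutation of 0..6, so missing residue r = 5
Need (4 + s) mod 7 = 5; smallest s = (5 - 4) mod 7 = 1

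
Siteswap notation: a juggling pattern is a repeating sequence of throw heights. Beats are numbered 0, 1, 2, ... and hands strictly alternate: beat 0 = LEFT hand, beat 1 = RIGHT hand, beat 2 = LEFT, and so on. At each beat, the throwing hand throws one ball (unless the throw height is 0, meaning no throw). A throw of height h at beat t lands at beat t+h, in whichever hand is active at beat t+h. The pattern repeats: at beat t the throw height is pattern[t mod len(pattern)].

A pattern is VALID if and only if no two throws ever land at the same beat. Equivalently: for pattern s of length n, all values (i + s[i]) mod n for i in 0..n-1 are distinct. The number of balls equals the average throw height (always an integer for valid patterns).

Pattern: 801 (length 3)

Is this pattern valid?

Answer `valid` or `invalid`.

i=0: (i + s[i]) mod n = (0 + 8) mod 3 = 2
i=1: (i + s[i]) mod n = (1 + 0) mod 3 = 1
i=2: (i + s[i]) mod n = (2 + 1) mod 3 = 0
Residues: [2, 1, 0], distinct: True

Answer: valid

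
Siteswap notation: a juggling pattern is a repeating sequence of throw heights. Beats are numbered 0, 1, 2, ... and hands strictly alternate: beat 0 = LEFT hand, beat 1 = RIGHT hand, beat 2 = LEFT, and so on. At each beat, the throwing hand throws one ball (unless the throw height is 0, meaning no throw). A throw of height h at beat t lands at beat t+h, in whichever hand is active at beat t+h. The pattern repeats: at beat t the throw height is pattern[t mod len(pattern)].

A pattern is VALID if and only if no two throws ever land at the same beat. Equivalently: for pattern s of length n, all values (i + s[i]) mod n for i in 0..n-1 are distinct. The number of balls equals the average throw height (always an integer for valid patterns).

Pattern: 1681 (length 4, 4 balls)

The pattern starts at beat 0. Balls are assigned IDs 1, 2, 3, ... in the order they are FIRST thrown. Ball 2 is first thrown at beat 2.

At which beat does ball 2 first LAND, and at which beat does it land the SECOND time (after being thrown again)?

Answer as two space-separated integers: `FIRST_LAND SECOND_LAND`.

Beat 0 (L): throw ball1 h=1 -> lands@1:R; in-air after throw: [b1@1:R]
Beat 1 (R): throw ball1 h=6 -> lands@7:R; in-air after throw: [b1@7:R]
Beat 2 (L): throw ball2 h=8 -> lands@10:L; in-air after throw: [b1@7:R b2@10:L]
Beat 3 (R): throw ball3 h=1 -> lands@4:L; in-air after throw: [b3@4:L b1@7:R b2@10:L]
Beat 4 (L): throw ball3 h=1 -> lands@5:R; in-air after throw: [b3@5:R b1@7:R b2@10:L]
Beat 5 (R): throw ball3 h=6 -> lands@11:R; in-air after throw: [b1@7:R b2@10:L b3@11:R]
Beat 6 (L): throw ball4 h=8 -> lands@14:L; in-air after throw: [b1@7:R b2@10:L b3@11:R b4@14:L]
Beat 7 (R): throw ball1 h=1 -> lands@8:L; in-air after throw: [b1@8:L b2@10:L b3@11:R b4@14:L]
Beat 8 (L): throw ball1 h=1 -> lands@9:R; in-air after throw: [b1@9:R b2@10:L b3@11:R b4@14:L]
Beat 9 (R): throw ball1 h=6 -> lands@15:R; in-air after throw: [b2@10:L b3@11:R b4@14:L b1@15:R]
Beat 10 (L): throw ball2 h=8 -> lands@18:L; in-air after throw: [b3@11:R b4@14:L b1@15:R b2@18:L]
Beat 11 (R): throw ball3 h=1 -> lands@12:L; in-air after throw: [b3@12:L b4@14:L b1@15:R b2@18:L]
Beat 12 (L): throw ball3 h=1 -> lands@13:R; in-air after throw: [b3@13:R b4@14:L b1@15:R b2@18:L]
Beat 13 (R): throw ball3 h=6 -> lands@19:R; in-air after throw: [b4@14:L b1@15:R b2@18:L b3@19:R]
Beat 14 (L): throw ball4 h=8 -> lands@22:L; in-air after throw: [b1@15:R b2@18:L b3@19:R b4@22:L]
Beat 15 (R): throw ball1 h=1 -> lands@16:L; in-air after throw: [b1@16:L b2@18:L b3@19:R b4@22:L]
Beat 16 (L): throw ball1 h=1 -> lands@17:R; in-air after throw: [b1@17:R b2@18:L b3@19:R b4@22:L]
Beat 17 (R): throw ball1 h=6 -> lands@23:R; in-air after throw: [b2@18:L b3@19:R b4@22:L b1@23:R]
Beat 18 (L): throw ball2 h=8 -> lands@26:L; in-air after throw: [b3@19:R b4@22:L b1@23:R b2@26:L]
Ball 2: thrown@2 h=8 -> first land @10; rethrown@10 h=8 -> second land @18

Answer: 10 18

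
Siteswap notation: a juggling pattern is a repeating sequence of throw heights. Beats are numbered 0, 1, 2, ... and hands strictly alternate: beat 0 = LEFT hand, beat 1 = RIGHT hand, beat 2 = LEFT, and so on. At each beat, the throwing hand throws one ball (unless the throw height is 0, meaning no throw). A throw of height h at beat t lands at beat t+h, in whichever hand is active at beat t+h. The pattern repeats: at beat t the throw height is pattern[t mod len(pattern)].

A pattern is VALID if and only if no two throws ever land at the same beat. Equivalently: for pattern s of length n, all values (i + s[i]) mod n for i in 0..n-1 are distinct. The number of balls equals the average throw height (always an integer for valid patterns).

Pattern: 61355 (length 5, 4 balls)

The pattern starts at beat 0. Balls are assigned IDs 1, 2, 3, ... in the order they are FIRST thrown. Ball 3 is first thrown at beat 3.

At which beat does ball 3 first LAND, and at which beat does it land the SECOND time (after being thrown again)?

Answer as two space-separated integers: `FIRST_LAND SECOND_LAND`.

Beat 0 (L): throw ball1 h=6 -> lands@6:L; in-air after throw: [b1@6:L]
Beat 1 (R): throw ball2 h=1 -> lands@2:L; in-air after throw: [b2@2:L b1@6:L]
Beat 2 (L): throw ball2 h=3 -> lands@5:R; in-air after throw: [b2@5:R b1@6:L]
Beat 3 (R): throw ball3 h=5 -> lands@8:L; in-air after throw: [b2@5:R b1@6:L b3@8:L]
Beat 4 (L): throw ball4 h=5 -> lands@9:R; in-air after throw: [b2@5:R b1@6:L b3@8:L b4@9:R]
Beat 5 (R): throw ball2 h=6 -> lands@11:R; in-air after throw: [b1@6:L b3@8:L b4@9:R b2@11:R]
Beat 6 (L): throw ball1 h=1 -> lands@7:R; in-air after throw: [b1@7:R b3@8:L b4@9:R b2@11:R]
Beat 7 (R): throw ball1 h=3 -> lands@10:L; in-air after throw: [b3@8:L b4@9:R b1@10:L b2@11:R]
Beat 8 (L): throw ball3 h=5 -> lands@13:R; in-air after throw: [b4@9:R b1@10:L b2@11:R b3@13:R]
Beat 9 (R): throw ball4 h=5 -> lands@14:L; in-air after throw: [b1@10:L b2@11:R b3@13:R b4@14:L]
Beat 10 (L): throw ball1 h=6 -> lands@16:L; in-air after throw: [b2@11:R b3@13:R b4@14:L b1@16:L]
Beat 11 (R): throw ball2 h=1 -> lands@12:L; in-air after throw: [b2@12:L b3@13:R b4@14:L b1@16:L]
Beat 12 (L): throw ball2 h=3 -> lands@15:R; in-air after throw: [b3@13:R b4@14:L b2@15:R b1@16:L]
Beat 13 (R): throw ball3 h=5 -> lands@18:L; in-air after throw: [b4@14:L b2@15:R b1@16:L b3@18:L]
Ball 3: thrown@3 h=5 -> first land @8; rethrown@8 h=5 -> second land @13

Answer: 8 13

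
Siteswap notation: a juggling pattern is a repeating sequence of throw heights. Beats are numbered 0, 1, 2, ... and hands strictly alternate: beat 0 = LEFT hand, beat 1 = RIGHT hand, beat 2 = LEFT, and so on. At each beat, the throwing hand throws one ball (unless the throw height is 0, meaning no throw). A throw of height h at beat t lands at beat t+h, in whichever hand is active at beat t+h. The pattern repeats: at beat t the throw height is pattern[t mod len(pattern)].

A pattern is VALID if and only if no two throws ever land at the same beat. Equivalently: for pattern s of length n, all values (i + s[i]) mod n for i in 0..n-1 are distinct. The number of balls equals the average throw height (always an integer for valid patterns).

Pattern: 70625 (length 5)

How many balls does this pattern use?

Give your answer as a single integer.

Answer: 4

Derivation:
Pattern = [7, 0, 6, 2, 5], length n = 5
  position 0: throw height = 7, running sum = 7
  position 1: throw height = 0, running sum = 7
  position 2: throw height = 6, running sum = 13
  position 3: throw height = 2, running sum = 15
  position 4: throw height = 5, running sum = 20
Total sum = 20; balls = sum / n = 20 / 5 = 4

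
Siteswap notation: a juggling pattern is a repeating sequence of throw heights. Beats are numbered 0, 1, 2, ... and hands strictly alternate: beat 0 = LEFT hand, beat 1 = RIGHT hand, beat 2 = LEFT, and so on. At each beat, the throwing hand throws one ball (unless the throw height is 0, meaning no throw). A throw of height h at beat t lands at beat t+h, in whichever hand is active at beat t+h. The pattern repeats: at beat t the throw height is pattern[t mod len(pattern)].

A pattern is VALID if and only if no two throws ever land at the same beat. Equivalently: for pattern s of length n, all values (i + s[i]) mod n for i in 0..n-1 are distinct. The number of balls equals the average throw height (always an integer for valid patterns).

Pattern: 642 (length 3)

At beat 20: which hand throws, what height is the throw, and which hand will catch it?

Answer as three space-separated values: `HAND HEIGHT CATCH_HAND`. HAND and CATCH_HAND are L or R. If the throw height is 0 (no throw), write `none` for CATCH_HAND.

Beat 20: 20 mod 2 = 0, so hand = L
Throw height = pattern[20 mod 3] = pattern[2] = 2
Lands at beat 20+2=22, 22 mod 2 = 0, so catch hand = L

Answer: L 2 L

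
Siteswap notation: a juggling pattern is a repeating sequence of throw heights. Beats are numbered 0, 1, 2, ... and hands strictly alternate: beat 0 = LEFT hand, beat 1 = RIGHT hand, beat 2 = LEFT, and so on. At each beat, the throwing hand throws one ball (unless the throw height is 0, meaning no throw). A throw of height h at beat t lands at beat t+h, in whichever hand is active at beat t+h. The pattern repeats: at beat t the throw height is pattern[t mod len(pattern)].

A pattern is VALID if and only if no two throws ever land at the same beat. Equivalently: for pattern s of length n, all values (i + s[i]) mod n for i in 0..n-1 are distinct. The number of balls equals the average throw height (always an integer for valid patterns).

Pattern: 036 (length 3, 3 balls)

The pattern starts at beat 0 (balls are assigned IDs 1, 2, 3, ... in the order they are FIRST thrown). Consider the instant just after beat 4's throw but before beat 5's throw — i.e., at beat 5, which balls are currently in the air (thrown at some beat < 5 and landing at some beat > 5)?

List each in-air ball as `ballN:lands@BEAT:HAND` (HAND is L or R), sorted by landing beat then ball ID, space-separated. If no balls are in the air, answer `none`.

Beat 1 (R): throw ball1 h=3 -> lands@4:L; in-air after throw: [b1@4:L]
Beat 2 (L): throw ball2 h=6 -> lands@8:L; in-air after throw: [b1@4:L b2@8:L]
Beat 4 (L): throw ball1 h=3 -> lands@7:R; in-air after throw: [b1@7:R b2@8:L]
Beat 5 (R): throw ball3 h=6 -> lands@11:R; in-air after throw: [b1@7:R b2@8:L b3@11:R]

Answer: ball1:lands@7:R ball2:lands@8:L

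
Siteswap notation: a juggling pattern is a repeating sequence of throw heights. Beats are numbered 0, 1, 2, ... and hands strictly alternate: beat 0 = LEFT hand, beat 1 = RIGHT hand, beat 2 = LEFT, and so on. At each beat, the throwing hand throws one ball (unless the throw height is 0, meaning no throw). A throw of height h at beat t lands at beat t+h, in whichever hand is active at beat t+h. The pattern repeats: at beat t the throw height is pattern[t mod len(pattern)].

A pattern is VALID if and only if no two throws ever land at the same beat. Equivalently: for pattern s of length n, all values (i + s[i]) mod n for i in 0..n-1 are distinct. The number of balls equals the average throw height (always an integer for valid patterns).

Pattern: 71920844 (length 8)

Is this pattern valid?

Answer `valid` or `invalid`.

Answer: invalid

Derivation:
i=0: (i + s[i]) mod n = (0 + 7) mod 8 = 7
i=1: (i + s[i]) mod n = (1 + 1) mod 8 = 2
i=2: (i + s[i]) mod n = (2 + 9) mod 8 = 3
i=3: (i + s[i]) mod n = (3 + 2) mod 8 = 5
i=4: (i + s[i]) mod n = (4 + 0) mod 8 = 4
i=5: (i + s[i]) mod n = (5 + 8) mod 8 = 5
i=6: (i + s[i]) mod n = (6 + 4) mod 8 = 2
i=7: (i + s[i]) mod n = (7 + 4) mod 8 = 3
Residues: [7, 2, 3, 5, 4, 5, 2, 3], distinct: False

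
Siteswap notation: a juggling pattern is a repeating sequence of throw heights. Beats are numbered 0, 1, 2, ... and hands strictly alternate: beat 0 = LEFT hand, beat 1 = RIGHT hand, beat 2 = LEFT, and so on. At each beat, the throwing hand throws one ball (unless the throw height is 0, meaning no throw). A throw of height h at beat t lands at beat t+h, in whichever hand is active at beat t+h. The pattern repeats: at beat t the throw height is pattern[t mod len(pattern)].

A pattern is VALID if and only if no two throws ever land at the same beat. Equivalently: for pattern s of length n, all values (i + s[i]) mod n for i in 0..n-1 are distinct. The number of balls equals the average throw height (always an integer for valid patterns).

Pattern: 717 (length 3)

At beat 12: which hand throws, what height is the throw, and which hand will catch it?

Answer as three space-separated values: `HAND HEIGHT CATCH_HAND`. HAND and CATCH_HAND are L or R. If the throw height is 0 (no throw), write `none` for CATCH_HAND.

Beat 12: 12 mod 2 = 0, so hand = L
Throw height = pattern[12 mod 3] = pattern[0] = 7
Lands at beat 12+7=19, 19 mod 2 = 1, so catch hand = R

Answer: L 7 R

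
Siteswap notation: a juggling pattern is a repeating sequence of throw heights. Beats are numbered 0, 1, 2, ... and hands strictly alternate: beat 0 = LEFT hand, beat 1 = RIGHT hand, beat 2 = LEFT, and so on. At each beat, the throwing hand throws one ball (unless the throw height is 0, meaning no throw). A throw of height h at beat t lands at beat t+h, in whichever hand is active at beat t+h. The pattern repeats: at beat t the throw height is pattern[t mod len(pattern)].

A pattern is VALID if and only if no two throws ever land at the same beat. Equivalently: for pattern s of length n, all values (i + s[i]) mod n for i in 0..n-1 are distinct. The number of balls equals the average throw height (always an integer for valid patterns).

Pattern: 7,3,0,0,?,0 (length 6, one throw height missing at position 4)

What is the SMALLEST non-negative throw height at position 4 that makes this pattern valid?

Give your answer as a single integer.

i=0: (0 + 7) mod 6 = 1
i=1: (1 + 3) mod 6 = 4
i=2: (2 + 0) mod 6 = 2
i=3: (3 + 0) mod 6 = 3
i=4: s[i]=? (unknown)
i=5: (5 + 0) mod 6 = 5
Known residues: [1, 2, 3, 4, 5]; need a permutation of 0..5, so missing residue r = 0
Need (4 + s) mod 6 = 0; smallest s = (0 - 4) mod 6 = 2

Answer: 2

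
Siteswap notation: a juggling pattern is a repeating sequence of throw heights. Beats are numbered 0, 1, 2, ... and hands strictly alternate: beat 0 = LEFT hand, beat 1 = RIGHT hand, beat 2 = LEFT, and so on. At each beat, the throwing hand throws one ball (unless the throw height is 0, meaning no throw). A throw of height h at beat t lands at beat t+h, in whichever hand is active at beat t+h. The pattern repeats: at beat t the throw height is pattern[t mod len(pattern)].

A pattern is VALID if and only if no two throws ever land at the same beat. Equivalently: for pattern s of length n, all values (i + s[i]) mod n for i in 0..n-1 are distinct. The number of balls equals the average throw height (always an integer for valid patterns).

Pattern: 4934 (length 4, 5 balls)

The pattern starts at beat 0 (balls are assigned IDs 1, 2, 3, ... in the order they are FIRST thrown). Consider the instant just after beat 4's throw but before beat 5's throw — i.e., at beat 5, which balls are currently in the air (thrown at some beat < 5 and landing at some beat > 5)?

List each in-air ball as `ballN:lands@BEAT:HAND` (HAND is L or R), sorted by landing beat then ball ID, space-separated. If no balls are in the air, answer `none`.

Beat 0 (L): throw ball1 h=4 -> lands@4:L; in-air after throw: [b1@4:L]
Beat 1 (R): throw ball2 h=9 -> lands@10:L; in-air after throw: [b1@4:L b2@10:L]
Beat 2 (L): throw ball3 h=3 -> lands@5:R; in-air after throw: [b1@4:L b3@5:R b2@10:L]
Beat 3 (R): throw ball4 h=4 -> lands@7:R; in-air after throw: [b1@4:L b3@5:R b4@7:R b2@10:L]
Beat 4 (L): throw ball1 h=4 -> lands@8:L; in-air after throw: [b3@5:R b4@7:R b1@8:L b2@10:L]
Beat 5 (R): throw ball3 h=9 -> lands@14:L; in-air after throw: [b4@7:R b1@8:L b2@10:L b3@14:L]

Answer: ball4:lands@7:R ball1:lands@8:L ball2:lands@10:L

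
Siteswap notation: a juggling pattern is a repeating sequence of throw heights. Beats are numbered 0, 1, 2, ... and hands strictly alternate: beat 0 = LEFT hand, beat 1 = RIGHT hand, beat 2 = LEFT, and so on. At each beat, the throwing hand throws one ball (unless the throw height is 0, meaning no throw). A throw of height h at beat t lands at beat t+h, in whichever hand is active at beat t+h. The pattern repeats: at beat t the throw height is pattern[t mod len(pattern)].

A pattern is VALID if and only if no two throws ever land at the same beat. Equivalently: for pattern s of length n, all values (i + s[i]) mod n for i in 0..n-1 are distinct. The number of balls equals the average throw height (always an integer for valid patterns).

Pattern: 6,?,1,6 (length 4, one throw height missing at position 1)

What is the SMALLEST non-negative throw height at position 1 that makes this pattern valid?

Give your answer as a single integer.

i=0: (0 + 6) mod 4 = 2
i=1: s[i]=? (unknown)
i=2: (2 + 1) mod 4 = 3
i=3: (3 + 6) mod 4 = 1
Known residues: [1, 2, 3]; need a permutation of 0..3, so missing residue r = 0
Need (1 + s) mod 4 = 0; smallest s = (0 - 1) mod 4 = 3

Answer: 3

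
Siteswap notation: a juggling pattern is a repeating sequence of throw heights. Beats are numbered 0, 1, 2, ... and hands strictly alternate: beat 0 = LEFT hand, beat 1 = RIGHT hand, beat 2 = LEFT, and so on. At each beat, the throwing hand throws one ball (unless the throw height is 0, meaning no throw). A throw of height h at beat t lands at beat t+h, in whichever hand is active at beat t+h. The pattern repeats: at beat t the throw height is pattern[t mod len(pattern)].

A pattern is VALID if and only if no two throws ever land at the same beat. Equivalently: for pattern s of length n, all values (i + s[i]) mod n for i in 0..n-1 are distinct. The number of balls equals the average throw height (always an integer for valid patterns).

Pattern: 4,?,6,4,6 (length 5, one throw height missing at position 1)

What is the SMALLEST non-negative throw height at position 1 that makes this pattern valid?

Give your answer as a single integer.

i=0: (0 + 4) mod 5 = 4
i=1: s[i]=? (unknown)
i=2: (2 + 6) mod 5 = 3
i=3: (3 + 4) mod 5 = 2
i=4: (4 + 6) mod 5 = 0
Known residues: [0, 2, 3, 4]; need a permutation of 0..4, so missing residue r = 1
Need (1 + s) mod 5 = 1; smallest s = (1 - 1) mod 5 = 0

Answer: 0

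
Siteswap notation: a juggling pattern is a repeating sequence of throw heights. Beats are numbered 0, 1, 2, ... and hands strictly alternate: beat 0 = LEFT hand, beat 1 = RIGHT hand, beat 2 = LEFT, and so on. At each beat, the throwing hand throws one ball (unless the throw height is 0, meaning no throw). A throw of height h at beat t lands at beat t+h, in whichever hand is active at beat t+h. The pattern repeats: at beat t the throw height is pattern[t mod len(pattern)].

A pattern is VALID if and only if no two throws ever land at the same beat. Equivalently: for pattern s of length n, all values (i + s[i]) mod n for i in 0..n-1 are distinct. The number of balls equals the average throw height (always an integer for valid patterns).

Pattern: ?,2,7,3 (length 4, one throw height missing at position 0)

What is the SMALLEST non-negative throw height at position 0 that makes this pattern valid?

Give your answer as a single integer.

i=0: s[i]=? (unknown)
i=1: (1 + 2) mod 4 = 3
i=2: (2 + 7) mod 4 = 1
i=3: (3 + 3) mod 4 = 2
Known residues: [1, 2, 3]; need a permutation of 0..3, so missing residue r = 0
Need (0 + s) mod 4 = 0; smallest s = (0 - 0) mod 4 = 0

Answer: 0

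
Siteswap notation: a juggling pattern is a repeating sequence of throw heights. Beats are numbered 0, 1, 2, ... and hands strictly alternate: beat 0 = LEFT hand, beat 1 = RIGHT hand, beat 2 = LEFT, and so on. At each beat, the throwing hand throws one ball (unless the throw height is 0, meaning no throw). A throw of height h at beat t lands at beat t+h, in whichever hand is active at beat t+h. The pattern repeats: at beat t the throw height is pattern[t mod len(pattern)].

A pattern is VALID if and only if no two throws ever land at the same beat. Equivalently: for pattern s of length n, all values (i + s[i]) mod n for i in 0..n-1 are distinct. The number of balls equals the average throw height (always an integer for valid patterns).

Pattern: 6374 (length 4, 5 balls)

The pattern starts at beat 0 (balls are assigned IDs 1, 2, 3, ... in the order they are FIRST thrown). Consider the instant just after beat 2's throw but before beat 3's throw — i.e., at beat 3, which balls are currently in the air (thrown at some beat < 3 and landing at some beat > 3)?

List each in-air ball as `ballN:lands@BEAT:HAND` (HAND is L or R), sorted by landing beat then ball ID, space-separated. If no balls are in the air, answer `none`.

Beat 0 (L): throw ball1 h=6 -> lands@6:L; in-air after throw: [b1@6:L]
Beat 1 (R): throw ball2 h=3 -> lands@4:L; in-air after throw: [b2@4:L b1@6:L]
Beat 2 (L): throw ball3 h=7 -> lands@9:R; in-air after throw: [b2@4:L b1@6:L b3@9:R]
Beat 3 (R): throw ball4 h=4 -> lands@7:R; in-air after throw: [b2@4:L b1@6:L b4@7:R b3@9:R]

Answer: ball2:lands@4:L ball1:lands@6:L ball3:lands@9:R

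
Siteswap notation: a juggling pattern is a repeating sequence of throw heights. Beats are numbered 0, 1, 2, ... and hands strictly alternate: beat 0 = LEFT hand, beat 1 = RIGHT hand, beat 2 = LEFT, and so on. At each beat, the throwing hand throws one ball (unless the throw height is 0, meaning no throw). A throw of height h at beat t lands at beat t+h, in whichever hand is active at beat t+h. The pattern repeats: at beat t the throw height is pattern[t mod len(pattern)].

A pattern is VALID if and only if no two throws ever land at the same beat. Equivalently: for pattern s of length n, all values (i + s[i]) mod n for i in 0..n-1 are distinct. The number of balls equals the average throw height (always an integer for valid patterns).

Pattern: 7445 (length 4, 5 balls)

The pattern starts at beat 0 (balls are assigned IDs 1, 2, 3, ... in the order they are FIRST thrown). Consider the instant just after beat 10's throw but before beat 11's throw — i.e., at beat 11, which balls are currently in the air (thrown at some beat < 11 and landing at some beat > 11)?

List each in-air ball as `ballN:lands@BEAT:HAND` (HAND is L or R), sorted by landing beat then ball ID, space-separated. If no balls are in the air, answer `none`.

Answer: ball1:lands@12:L ball2:lands@13:R ball3:lands@14:L ball4:lands@15:R

Derivation:
Beat 0 (L): throw ball1 h=7 -> lands@7:R; in-air after throw: [b1@7:R]
Beat 1 (R): throw ball2 h=4 -> lands@5:R; in-air after throw: [b2@5:R b1@7:R]
Beat 2 (L): throw ball3 h=4 -> lands@6:L; in-air after throw: [b2@5:R b3@6:L b1@7:R]
Beat 3 (R): throw ball4 h=5 -> lands@8:L; in-air after throw: [b2@5:R b3@6:L b1@7:R b4@8:L]
Beat 4 (L): throw ball5 h=7 -> lands@11:R; in-air after throw: [b2@5:R b3@6:L b1@7:R b4@8:L b5@11:R]
Beat 5 (R): throw ball2 h=4 -> lands@9:R; in-air after throw: [b3@6:L b1@7:R b4@8:L b2@9:R b5@11:R]
Beat 6 (L): throw ball3 h=4 -> lands@10:L; in-air after throw: [b1@7:R b4@8:L b2@9:R b3@10:L b5@11:R]
Beat 7 (R): throw ball1 h=5 -> lands@12:L; in-air after throw: [b4@8:L b2@9:R b3@10:L b5@11:R b1@12:L]
Beat 8 (L): throw ball4 h=7 -> lands@15:R; in-air after throw: [b2@9:R b3@10:L b5@11:R b1@12:L b4@15:R]
Beat 9 (R): throw ball2 h=4 -> lands@13:R; in-air after throw: [b3@10:L b5@11:R b1@12:L b2@13:R b4@15:R]
Beat 10 (L): throw ball3 h=4 -> lands@14:L; in-air after throw: [b5@11:R b1@12:L b2@13:R b3@14:L b4@15:R]
Beat 11 (R): throw ball5 h=5 -> lands@16:L; in-air after throw: [b1@12:L b2@13:R b3@14:L b4@15:R b5@16:L]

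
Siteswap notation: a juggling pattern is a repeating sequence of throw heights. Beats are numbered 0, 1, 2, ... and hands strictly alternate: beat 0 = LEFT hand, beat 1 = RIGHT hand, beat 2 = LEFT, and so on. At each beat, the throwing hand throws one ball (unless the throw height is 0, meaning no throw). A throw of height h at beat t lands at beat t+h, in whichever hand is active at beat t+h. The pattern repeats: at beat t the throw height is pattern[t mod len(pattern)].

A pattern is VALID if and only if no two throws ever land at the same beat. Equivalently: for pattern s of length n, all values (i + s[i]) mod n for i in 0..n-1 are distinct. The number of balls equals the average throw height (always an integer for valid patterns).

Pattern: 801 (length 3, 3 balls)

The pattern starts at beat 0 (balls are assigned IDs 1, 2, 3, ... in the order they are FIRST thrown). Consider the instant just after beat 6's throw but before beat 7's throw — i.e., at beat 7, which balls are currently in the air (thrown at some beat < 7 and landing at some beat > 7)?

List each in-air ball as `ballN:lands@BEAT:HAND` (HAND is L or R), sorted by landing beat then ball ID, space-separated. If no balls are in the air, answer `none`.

Beat 0 (L): throw ball1 h=8 -> lands@8:L; in-air after throw: [b1@8:L]
Beat 2 (L): throw ball2 h=1 -> lands@3:R; in-air after throw: [b2@3:R b1@8:L]
Beat 3 (R): throw ball2 h=8 -> lands@11:R; in-air after throw: [b1@8:L b2@11:R]
Beat 5 (R): throw ball3 h=1 -> lands@6:L; in-air after throw: [b3@6:L b1@8:L b2@11:R]
Beat 6 (L): throw ball3 h=8 -> lands@14:L; in-air after throw: [b1@8:L b2@11:R b3@14:L]

Answer: ball1:lands@8:L ball2:lands@11:R ball3:lands@14:L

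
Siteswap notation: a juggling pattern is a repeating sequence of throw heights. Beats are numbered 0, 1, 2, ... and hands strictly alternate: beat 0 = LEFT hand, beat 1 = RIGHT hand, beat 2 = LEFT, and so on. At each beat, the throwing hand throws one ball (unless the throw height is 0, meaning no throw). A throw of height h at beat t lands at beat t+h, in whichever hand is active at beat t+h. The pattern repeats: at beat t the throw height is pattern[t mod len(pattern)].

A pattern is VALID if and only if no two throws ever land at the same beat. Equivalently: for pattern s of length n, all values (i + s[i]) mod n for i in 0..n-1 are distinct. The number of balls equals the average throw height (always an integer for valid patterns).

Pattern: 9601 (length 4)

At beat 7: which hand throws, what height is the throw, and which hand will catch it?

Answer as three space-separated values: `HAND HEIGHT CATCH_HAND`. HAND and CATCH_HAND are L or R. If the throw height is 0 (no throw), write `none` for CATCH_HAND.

Answer: R 1 L

Derivation:
Beat 7: 7 mod 2 = 1, so hand = R
Throw height = pattern[7 mod 4] = pattern[3] = 1
Lands at beat 7+1=8, 8 mod 2 = 0, so catch hand = L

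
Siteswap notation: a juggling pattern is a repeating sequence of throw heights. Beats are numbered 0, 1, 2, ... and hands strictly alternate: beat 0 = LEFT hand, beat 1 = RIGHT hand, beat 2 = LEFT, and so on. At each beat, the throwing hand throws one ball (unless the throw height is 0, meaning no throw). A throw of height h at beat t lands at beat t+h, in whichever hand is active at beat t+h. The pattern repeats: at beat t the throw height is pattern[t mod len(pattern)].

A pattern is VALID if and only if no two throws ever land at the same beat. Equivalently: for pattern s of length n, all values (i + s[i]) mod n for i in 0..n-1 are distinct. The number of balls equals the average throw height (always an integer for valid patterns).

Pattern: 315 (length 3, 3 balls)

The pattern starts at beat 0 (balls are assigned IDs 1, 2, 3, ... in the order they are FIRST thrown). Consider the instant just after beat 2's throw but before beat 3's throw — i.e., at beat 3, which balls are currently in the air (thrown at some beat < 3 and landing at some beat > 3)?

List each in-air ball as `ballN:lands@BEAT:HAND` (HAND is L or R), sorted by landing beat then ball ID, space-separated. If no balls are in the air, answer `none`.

Answer: ball2:lands@7:R

Derivation:
Beat 0 (L): throw ball1 h=3 -> lands@3:R; in-air after throw: [b1@3:R]
Beat 1 (R): throw ball2 h=1 -> lands@2:L; in-air after throw: [b2@2:L b1@3:R]
Beat 2 (L): throw ball2 h=5 -> lands@7:R; in-air after throw: [b1@3:R b2@7:R]
Beat 3 (R): throw ball1 h=3 -> lands@6:L; in-air after throw: [b1@6:L b2@7:R]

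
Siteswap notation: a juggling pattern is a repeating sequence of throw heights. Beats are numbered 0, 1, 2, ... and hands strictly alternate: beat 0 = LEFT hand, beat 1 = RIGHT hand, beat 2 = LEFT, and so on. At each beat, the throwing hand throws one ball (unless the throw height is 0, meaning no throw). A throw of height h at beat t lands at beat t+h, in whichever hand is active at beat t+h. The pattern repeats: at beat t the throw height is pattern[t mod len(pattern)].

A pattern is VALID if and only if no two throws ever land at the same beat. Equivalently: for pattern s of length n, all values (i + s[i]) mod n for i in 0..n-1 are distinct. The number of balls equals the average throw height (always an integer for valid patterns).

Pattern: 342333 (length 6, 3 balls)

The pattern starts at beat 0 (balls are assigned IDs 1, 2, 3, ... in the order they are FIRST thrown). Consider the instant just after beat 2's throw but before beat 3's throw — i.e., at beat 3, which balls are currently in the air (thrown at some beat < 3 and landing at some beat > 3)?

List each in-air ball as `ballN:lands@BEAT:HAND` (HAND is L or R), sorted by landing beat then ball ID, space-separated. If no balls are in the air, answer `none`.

Beat 0 (L): throw ball1 h=3 -> lands@3:R; in-air after throw: [b1@3:R]
Beat 1 (R): throw ball2 h=4 -> lands@5:R; in-air after throw: [b1@3:R b2@5:R]
Beat 2 (L): throw ball3 h=2 -> lands@4:L; in-air after throw: [b1@3:R b3@4:L b2@5:R]
Beat 3 (R): throw ball1 h=3 -> lands@6:L; in-air after throw: [b3@4:L b2@5:R b1@6:L]

Answer: ball3:lands@4:L ball2:lands@5:R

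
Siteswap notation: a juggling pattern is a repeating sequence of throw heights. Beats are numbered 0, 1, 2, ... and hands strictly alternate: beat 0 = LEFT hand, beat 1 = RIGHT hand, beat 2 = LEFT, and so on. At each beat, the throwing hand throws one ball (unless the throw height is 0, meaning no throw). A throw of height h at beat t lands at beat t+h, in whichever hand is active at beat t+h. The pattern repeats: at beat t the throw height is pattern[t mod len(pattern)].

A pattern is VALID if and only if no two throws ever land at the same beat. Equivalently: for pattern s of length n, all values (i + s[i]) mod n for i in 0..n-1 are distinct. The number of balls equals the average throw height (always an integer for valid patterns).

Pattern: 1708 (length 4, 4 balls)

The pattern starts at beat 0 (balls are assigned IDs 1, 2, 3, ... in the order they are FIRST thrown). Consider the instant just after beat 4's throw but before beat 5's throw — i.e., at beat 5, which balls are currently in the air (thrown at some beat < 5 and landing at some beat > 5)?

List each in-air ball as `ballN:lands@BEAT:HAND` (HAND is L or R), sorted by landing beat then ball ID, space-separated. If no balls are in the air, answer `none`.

Answer: ball1:lands@8:L ball2:lands@11:R

Derivation:
Beat 0 (L): throw ball1 h=1 -> lands@1:R; in-air after throw: [b1@1:R]
Beat 1 (R): throw ball1 h=7 -> lands@8:L; in-air after throw: [b1@8:L]
Beat 3 (R): throw ball2 h=8 -> lands@11:R; in-air after throw: [b1@8:L b2@11:R]
Beat 4 (L): throw ball3 h=1 -> lands@5:R; in-air after throw: [b3@5:R b1@8:L b2@11:R]
Beat 5 (R): throw ball3 h=7 -> lands@12:L; in-air after throw: [b1@8:L b2@11:R b3@12:L]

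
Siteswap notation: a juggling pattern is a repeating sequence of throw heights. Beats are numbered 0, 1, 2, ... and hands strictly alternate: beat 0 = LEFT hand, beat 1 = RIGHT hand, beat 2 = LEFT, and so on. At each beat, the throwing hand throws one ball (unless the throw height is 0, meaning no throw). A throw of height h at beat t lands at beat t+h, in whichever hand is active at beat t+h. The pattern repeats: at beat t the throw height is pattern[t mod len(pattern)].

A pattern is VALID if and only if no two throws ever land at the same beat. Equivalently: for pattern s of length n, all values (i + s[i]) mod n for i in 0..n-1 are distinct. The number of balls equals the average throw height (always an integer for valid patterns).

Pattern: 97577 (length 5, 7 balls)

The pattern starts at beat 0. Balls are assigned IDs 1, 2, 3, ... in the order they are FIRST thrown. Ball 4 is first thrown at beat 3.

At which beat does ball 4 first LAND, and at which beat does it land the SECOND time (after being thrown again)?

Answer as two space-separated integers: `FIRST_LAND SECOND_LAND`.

Beat 0 (L): throw ball1 h=9 -> lands@9:R; in-air after throw: [b1@9:R]
Beat 1 (R): throw ball2 h=7 -> lands@8:L; in-air after throw: [b2@8:L b1@9:R]
Beat 2 (L): throw ball3 h=5 -> lands@7:R; in-air after throw: [b3@7:R b2@8:L b1@9:R]
Beat 3 (R): throw ball4 h=7 -> lands@10:L; in-air after throw: [b3@7:R b2@8:L b1@9:R b4@10:L]
Beat 4 (L): throw ball5 h=7 -> lands@11:R; in-air after throw: [b3@7:R b2@8:L b1@9:R b4@10:L b5@11:R]
Beat 5 (R): throw ball6 h=9 -> lands@14:L; in-air after throw: [b3@7:R b2@8:L b1@9:R b4@10:L b5@11:R b6@14:L]
Beat 6 (L): throw ball7 h=7 -> lands@13:R; in-air after throw: [b3@7:R b2@8:L b1@9:R b4@10:L b5@11:R b7@13:R b6@14:L]
Beat 7 (R): throw ball3 h=5 -> lands@12:L; in-air after throw: [b2@8:L b1@9:R b4@10:L b5@11:R b3@12:L b7@13:R b6@14:L]
Beat 8 (L): throw ball2 h=7 -> lands@15:R; in-air after throw: [b1@9:R b4@10:L b5@11:R b3@12:L b7@13:R b6@14:L b2@15:R]
Beat 9 (R): throw ball1 h=7 -> lands@16:L; in-air after throw: [b4@10:L b5@11:R b3@12:L b7@13:R b6@14:L b2@15:R b1@16:L]
Beat 10 (L): throw ball4 h=9 -> lands@19:R; in-air after throw: [b5@11:R b3@12:L b7@13:R b6@14:L b2@15:R b1@16:L b4@19:R]
Beat 11 (R): throw ball5 h=7 -> lands@18:L; in-air after throw: [b3@12:L b7@13:R b6@14:L b2@15:R b1@16:L b5@18:L b4@19:R]
Beat 12 (L): throw ball3 h=5 -> lands@17:R; in-air after throw: [b7@13:R b6@14:L b2@15:R b1@16:L b3@17:R b5@18:L b4@19:R]
Beat 13 (R): throw ball7 h=7 -> lands@20:L; in-air after throw: [b6@14:L b2@15:R b1@16:L b3@17:R b5@18:L b4@19:R b7@20:L]
Beat 14 (L): throw ball6 h=7 -> lands@21:R; in-air after throw: [b2@15:R b1@16:L b3@17:R b5@18:L b4@19:R b7@20:L b6@21:R]
Beat 15 (R): throw ball2 h=9 -> lands@24:L; in-air after throw: [b1@16:L b3@17:R b5@18:L b4@19:R b7@20:L b6@21:R b2@24:L]
Beat 16 (L): throw ball1 h=7 -> lands@23:R; in-air after throw: [b3@17:R b5@18:L b4@19:R b7@20:L b6@21:R b1@23:R b2@24:L]
Beat 17 (R): throw ball3 h=5 -> lands@22:L; in-air after throw: [b5@18:L b4@19:R b7@20:L b6@21:R b3@22:L b1@23:R b2@24:L]
Beat 18 (L): throw ball5 h=7 -> lands@25:R; in-air after throw: [b4@19:R b7@20:L b6@21:R b3@22:L b1@23:R b2@24:L b5@25:R]
Beat 19 (R): throw ball4 h=7 -> lands@26:L; in-air after throw: [b7@20:L b6@21:R b3@22:L b1@23:R b2@24:L b5@25:R b4@26:L]
Ball 4: thrown@3 h=7 -> first land @10; rethrown@10 h=9 -> second land @19

Answer: 10 19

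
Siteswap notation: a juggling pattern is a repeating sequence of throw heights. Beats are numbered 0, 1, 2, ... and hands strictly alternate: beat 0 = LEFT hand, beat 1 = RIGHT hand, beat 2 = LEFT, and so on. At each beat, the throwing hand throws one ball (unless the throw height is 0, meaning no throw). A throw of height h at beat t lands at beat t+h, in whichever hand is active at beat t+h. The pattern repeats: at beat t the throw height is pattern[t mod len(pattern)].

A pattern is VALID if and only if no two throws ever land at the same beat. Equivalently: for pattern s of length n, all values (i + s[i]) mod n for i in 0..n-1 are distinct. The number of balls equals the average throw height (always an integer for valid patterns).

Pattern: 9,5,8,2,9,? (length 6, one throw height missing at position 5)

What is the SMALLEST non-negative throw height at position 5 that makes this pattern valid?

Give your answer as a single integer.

Answer: 3

Derivation:
i=0: (0 + 9) mod 6 = 3
i=1: (1 + 5) mod 6 = 0
i=2: (2 + 8) mod 6 = 4
i=3: (3 + 2) mod 6 = 5
i=4: (4 + 9) mod 6 = 1
i=5: s[i]=? (unknown)
Known residues: [0, 1, 3, 4, 5]; need a permutation of 0..5, so missing residue r = 2
Need (5 + s) mod 6 = 2; smallest s = (2 - 5) mod 6 = 3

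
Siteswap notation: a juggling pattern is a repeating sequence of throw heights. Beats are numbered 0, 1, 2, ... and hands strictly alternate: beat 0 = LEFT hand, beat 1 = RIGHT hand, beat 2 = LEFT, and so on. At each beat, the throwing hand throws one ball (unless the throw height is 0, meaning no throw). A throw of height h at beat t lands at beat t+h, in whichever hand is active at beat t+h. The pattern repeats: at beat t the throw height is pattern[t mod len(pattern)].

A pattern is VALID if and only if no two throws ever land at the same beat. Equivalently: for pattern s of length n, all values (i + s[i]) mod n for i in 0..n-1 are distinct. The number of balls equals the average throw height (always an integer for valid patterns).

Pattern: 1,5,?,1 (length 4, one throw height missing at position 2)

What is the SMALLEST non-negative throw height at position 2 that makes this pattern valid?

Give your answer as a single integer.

Answer: 1

Derivation:
i=0: (0 + 1) mod 4 = 1
i=1: (1 + 5) mod 4 = 2
i=2: s[i]=? (unknown)
i=3: (3 + 1) mod 4 = 0
Known residues: [0, 1, 2]; need a permutation of 0..3, so missing residue r = 3
Need (2 + s) mod 4 = 3; smallest s = (3 - 2) mod 4 = 1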